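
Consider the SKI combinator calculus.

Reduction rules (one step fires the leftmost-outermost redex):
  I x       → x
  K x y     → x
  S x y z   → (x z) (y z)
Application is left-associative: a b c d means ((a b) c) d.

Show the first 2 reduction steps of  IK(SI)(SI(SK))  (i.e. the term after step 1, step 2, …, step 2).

Answer: after 2 steps: SI

Working:
  start: IK(SI)(SI(SK))
  [1] K(SI)(SI(SK))
  [2] SI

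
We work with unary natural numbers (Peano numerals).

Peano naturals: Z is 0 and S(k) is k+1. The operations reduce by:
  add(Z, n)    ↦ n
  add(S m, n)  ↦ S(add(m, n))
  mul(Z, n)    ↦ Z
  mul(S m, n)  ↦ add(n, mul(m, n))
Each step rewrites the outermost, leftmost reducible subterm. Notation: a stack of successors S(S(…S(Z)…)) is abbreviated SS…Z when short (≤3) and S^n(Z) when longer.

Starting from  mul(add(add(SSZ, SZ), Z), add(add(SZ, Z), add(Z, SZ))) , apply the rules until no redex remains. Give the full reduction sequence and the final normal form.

Answer: normal form = S^6(Z)  (in 35 steps)

Working:
  start: mul(add(add(SSZ, SZ), Z), add(add(SZ, Z), add(Z, SZ)))
  step 1: mul(add(S(add(SZ, SZ)), Z), add(add(SZ, Z), add(Z, SZ)))
  step 2: mul(S(add(add(SZ, SZ), Z)), add(add(SZ, Z), add(Z, SZ)))
  step 3: add(add(add(SZ, Z), add(Z, SZ)), mul(add(add(SZ, SZ), Z), add(add(SZ, Z), add(Z, SZ))))
  step 4: add(add(S(add(Z, Z)), add(Z, SZ)), mul(add(add(SZ, SZ), Z), add(add(SZ, Z), add(Z, SZ))))
  step 5: add(S(add(add(Z, Z), add(Z, SZ))), mul(add(add(SZ, SZ), Z), add(add(SZ, Z), add(Z, SZ))))
  step 6: S(add(add(add(Z, Z), add(Z, SZ)), mul(add(add(SZ, SZ), Z), add(add(SZ, Z), add(Z, SZ)))))
  step 7: S(add(add(Z, add(Z, SZ)), mul(add(add(SZ, SZ), Z), add(add(SZ, Z), add(Z, SZ)))))
  step 8: S(add(add(Z, SZ), mul(add(add(SZ, SZ), Z), add(add(SZ, Z), add(Z, SZ)))))
  step 9: S(add(SZ, mul(add(add(SZ, SZ), Z), add(add(SZ, Z), add(Z, SZ)))))
  step 10: S(S(add(Z, mul(add(add(SZ, SZ), Z), add(add(SZ, Z), add(Z, SZ))))))
  step 11: S(S(mul(add(add(SZ, SZ), Z), add(add(SZ, Z), add(Z, SZ)))))
  step 12: S(S(mul(add(S(add(Z, SZ)), Z), add(add(SZ, Z), add(Z, SZ)))))
  step 13: S(S(mul(S(add(add(Z, SZ), Z)), add(add(SZ, Z), add(Z, SZ)))))
  step 14: S(S(add(add(add(SZ, Z), add(Z, SZ)), mul(add(add(Z, SZ), Z), add(add(SZ, Z), add(Z, SZ))))))
  step 15: S(S(add(add(S(add(Z, Z)), add(Z, SZ)), mul(add(add(Z, SZ), Z), add(add(SZ, Z), add(Z, SZ))))))
  step 16: S(S(add(S(add(add(Z, Z), add(Z, SZ))), mul(add(add(Z, SZ), Z), add(add(SZ, Z), add(Z, SZ))))))
  step 17: S(S(S(add(add(add(Z, Z), add(Z, SZ)), mul(add(add(Z, SZ), Z), add(add(SZ, Z), add(Z, SZ)))))))
  step 18: S(S(S(add(add(Z, add(Z, SZ)), mul(add(add(Z, SZ), Z), add(add(SZ, Z), add(Z, SZ)))))))
  step 19: S(S(S(add(add(Z, SZ), mul(add(add(Z, SZ), Z), add(add(SZ, Z), add(Z, SZ)))))))
  step 20: S(S(S(add(SZ, mul(add(add(Z, SZ), Z), add(add(SZ, Z), add(Z, SZ)))))))
  step 21: S(S(S(S(add(Z, mul(add(add(Z, SZ), Z), add(add(SZ, Z), add(Z, SZ))))))))
  step 22: S(S(S(S(mul(add(add(Z, SZ), Z), add(add(SZ, Z), add(Z, SZ)))))))
  step 23: S(S(S(S(mul(add(SZ, Z), add(add(SZ, Z), add(Z, SZ)))))))
  step 24: S(S(S(S(mul(S(add(Z, Z)), add(add(SZ, Z), add(Z, SZ)))))))
  step 25: S(S(S(S(add(add(add(SZ, Z), add(Z, SZ)), mul(add(Z, Z), add(add(SZ, Z), add(Z, SZ))))))))
  step 26: S(S(S(S(add(add(S(add(Z, Z)), add(Z, SZ)), mul(add(Z, Z), add(add(SZ, Z), add(Z, SZ))))))))
  step 27: S(S(S(S(add(S(add(add(Z, Z), add(Z, SZ))), mul(add(Z, Z), add(add(SZ, Z), add(Z, SZ))))))))
  step 28: S(S(S(S(S(add(add(add(Z, Z), add(Z, SZ)), mul(add(Z, Z), add(add(SZ, Z), add(Z, SZ)))))))))
  step 29: S(S(S(S(S(add(add(Z, add(Z, SZ)), mul(add(Z, Z), add(add(SZ, Z), add(Z, SZ)))))))))
  step 30: S(S(S(S(S(add(add(Z, SZ), mul(add(Z, Z), add(add(SZ, Z), add(Z, SZ)))))))))
  step 31: S(S(S(S(S(add(SZ, mul(add(Z, Z), add(add(SZ, Z), add(Z, SZ)))))))))
  step 32: S(S(S(S(S(S(add(Z, mul(add(Z, Z), add(add(SZ, Z), add(Z, SZ))))))))))
  step 33: S(S(S(S(S(S(mul(add(Z, Z), add(add(SZ, Z), add(Z, SZ)))))))))
  step 34: S(S(S(S(S(S(mul(Z, add(add(SZ, Z), add(Z, SZ)))))))))
  step 35: S^6(Z)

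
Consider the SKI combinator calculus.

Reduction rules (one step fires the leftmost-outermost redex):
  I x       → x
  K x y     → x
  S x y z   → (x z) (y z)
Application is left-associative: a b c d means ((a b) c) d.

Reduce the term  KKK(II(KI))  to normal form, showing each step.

  start: KKK(II(KI))
  [1] K(II(KI))
  [2] K(I(KI))
  [3] K(KI)

Answer: normal form = K(KI)  (in 3 steps)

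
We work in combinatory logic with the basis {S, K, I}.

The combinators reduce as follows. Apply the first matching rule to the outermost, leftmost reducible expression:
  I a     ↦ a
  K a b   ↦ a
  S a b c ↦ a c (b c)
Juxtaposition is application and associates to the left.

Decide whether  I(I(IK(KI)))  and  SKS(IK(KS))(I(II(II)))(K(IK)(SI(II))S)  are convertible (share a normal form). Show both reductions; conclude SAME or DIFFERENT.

Term A:
  start: I(I(IK(KI)))
  [1] I(IK(KI))
  [2] IK(KI)
  [3] K(KI)

Term B:
  start: SKS(IK(KS))(I(II(II)))(K(IK)(SI(II))S)
  [1] K(IK(KS))(S(IK(KS)))(I(II(II)))(K(IK)(SI(II))S)
  [2] IK(KS)(I(II(II)))(K(IK)(SI(II))S)
  [3] K(KS)(I(II(II)))(K(IK)(SI(II))S)
  [4] KS(K(IK)(SI(II))S)
  [5] S

Answer: DIFFERENT — A ⇓ K(KI), B ⇓ S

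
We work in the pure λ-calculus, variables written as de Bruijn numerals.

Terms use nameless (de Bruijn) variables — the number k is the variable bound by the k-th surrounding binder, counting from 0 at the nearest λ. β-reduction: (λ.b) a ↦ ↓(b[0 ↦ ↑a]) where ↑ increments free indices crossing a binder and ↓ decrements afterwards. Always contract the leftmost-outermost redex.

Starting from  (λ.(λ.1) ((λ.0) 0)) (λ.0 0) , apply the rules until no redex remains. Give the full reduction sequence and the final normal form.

  start: (λ.(λ.1) ((λ.0) 0)) (λ.0 0)
  step 1: (λ.λ.0 0) ((λ.0) (λ.0 0))
  step 2: λ.0 0

Answer: normal form = λ.0 0  (in 2 steps)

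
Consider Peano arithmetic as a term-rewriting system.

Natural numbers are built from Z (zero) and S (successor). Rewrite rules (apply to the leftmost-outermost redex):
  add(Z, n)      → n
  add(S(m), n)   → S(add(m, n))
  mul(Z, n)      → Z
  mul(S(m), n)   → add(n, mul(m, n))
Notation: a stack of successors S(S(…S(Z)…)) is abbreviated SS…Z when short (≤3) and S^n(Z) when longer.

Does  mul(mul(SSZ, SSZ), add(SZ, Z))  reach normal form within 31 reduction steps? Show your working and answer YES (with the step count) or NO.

  start: mul(mul(SSZ, SSZ), add(SZ, Z))
  →1  mul(add(SSZ, mul(SZ, SSZ)), add(SZ, Z))
  →2  mul(S(add(SZ, mul(SZ, SSZ))), add(SZ, Z))
  →3  add(add(SZ, Z), mul(add(SZ, mul(SZ, SSZ)), add(SZ, Z)))
  →4  add(S(add(Z, Z)), mul(add(SZ, mul(SZ, SSZ)), add(SZ, Z)))
  →5  S(add(add(Z, Z), mul(add(SZ, mul(SZ, SSZ)), add(SZ, Z))))
  →6  S(add(Z, mul(add(SZ, mul(SZ, SSZ)), add(SZ, Z))))
  →7  S(mul(add(SZ, mul(SZ, SSZ)), add(SZ, Z)))
  →8  S(mul(S(add(Z, mul(SZ, SSZ))), add(SZ, Z)))
  →9  S(add(add(SZ, Z), mul(add(Z, mul(SZ, SSZ)), add(SZ, Z))))
  →10  S(add(S(add(Z, Z)), mul(add(Z, mul(SZ, SSZ)), add(SZ, Z))))
  →11  S(S(add(add(Z, Z), mul(add(Z, mul(SZ, SSZ)), add(SZ, Z)))))
  →12  S(S(add(Z, mul(add(Z, mul(SZ, SSZ)), add(SZ, Z)))))
  →13  S(S(mul(add(Z, mul(SZ, SSZ)), add(SZ, Z))))
  →14  S(S(mul(mul(SZ, SSZ), add(SZ, Z))))
  →15  S(S(mul(add(SSZ, mul(Z, SSZ)), add(SZ, Z))))
  →16  S(S(mul(S(add(SZ, mul(Z, SSZ))), add(SZ, Z))))
  →17  S(S(add(add(SZ, Z), mul(add(SZ, mul(Z, SSZ)), add(SZ, Z)))))
  →18  S(S(add(S(add(Z, Z)), mul(add(SZ, mul(Z, SSZ)), add(SZ, Z)))))
  →19  S(S(S(add(add(Z, Z), mul(add(SZ, mul(Z, SSZ)), add(SZ, Z))))))
  →20  S(S(S(add(Z, mul(add(SZ, mul(Z, SSZ)), add(SZ, Z))))))
  →21  S(S(S(mul(add(SZ, mul(Z, SSZ)), add(SZ, Z)))))
  →22  S(S(S(mul(S(add(Z, mul(Z, SSZ))), add(SZ, Z)))))
  →23  S(S(S(add(add(SZ, Z), mul(add(Z, mul(Z, SSZ)), add(SZ, Z))))))
  →24  S(S(S(add(S(add(Z, Z)), mul(add(Z, mul(Z, SSZ)), add(SZ, Z))))))
  →25  S(S(S(S(add(add(Z, Z), mul(add(Z, mul(Z, SSZ)), add(SZ, Z)))))))
  →26  S(S(S(S(add(Z, mul(add(Z, mul(Z, SSZ)), add(SZ, Z)))))))
  →27  S(S(S(S(mul(add(Z, mul(Z, SSZ)), add(SZ, Z))))))
  →28  S(S(S(S(mul(mul(Z, SSZ), add(SZ, Z))))))
  →29  S(S(S(S(mul(Z, add(SZ, Z))))))
  →30  S^4(Z)

Answer: YES — reaches normal form S^4(Z) in 30 ≤ 31 steps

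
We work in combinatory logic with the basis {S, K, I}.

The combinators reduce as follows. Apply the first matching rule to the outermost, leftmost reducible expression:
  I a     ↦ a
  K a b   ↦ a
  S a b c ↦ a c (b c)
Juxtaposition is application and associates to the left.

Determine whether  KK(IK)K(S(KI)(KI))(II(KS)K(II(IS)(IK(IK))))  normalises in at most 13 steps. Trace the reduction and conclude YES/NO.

Answer: YES — reaches normal form K(S(S(KK))) in 10 ≤ 13 steps

Reduction:
  start: KK(IK)K(S(KI)(KI))(II(KS)K(II(IS)(IK(IK))))
  →1  KK(S(KI)(KI))(II(KS)K(II(IS)(IK(IK))))
  →2  K(II(KS)K(II(IS)(IK(IK))))
  →3  K(I(KS)K(II(IS)(IK(IK))))
  →4  K(KSK(II(IS)(IK(IK))))
  →5  K(S(II(IS)(IK(IK))))
  →6  K(S(I(IS)(IK(IK))))
  →7  K(S(IS(IK(IK))))
  →8  K(S(S(IK(IK))))
  →9  K(S(S(K(IK))))
  →10  K(S(S(KK)))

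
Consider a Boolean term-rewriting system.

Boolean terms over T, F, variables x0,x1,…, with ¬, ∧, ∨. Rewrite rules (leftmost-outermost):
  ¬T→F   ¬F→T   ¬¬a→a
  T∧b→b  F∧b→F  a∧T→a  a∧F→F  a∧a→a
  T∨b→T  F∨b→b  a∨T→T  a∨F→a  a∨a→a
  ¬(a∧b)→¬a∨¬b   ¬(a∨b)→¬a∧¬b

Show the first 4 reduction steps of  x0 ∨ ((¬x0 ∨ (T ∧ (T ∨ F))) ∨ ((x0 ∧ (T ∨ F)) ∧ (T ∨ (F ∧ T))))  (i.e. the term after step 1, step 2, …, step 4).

Answer: after 4 steps: x0 ∨ T

Reduction:
  start: x0 ∨ ((¬x0 ∨ (T ∧ (T ∨ F))) ∨ ((x0 ∧ (T ∨ F)) ∧ (T ∨ (F ∧ T))))
  step 1: x0 ∨ ((¬x0 ∨ (T ∨ F)) ∨ ((x0 ∧ (T ∨ F)) ∧ (T ∨ (F ∧ T))))
  step 2: x0 ∨ ((¬x0 ∨ T) ∨ ((x0 ∧ (T ∨ F)) ∧ (T ∨ (F ∧ T))))
  step 3: x0 ∨ (T ∨ ((x0 ∧ (T ∨ F)) ∧ (T ∨ (F ∧ T))))
  step 4: x0 ∨ T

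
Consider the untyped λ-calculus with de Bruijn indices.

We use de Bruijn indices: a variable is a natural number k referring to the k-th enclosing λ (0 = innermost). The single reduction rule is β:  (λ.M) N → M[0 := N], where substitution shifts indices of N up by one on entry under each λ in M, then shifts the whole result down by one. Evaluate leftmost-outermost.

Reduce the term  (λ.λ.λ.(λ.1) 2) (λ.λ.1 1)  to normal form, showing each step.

  start: (λ.λ.λ.(λ.1) 2) (λ.λ.1 1)
  [1] λ.λ.(λ.1) (λ.λ.1 1)
  [2] λ.λ.0

Answer: normal form = λ.λ.0  (in 2 steps)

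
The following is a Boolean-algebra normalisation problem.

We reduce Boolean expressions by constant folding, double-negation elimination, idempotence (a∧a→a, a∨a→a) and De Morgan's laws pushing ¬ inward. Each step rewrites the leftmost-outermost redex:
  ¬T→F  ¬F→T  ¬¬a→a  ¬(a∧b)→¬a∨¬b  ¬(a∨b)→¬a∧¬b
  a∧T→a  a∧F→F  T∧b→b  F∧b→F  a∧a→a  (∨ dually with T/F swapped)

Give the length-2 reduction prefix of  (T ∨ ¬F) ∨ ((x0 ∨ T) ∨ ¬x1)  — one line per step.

Answer: after 2 steps: T

Reduction:
  start: (T ∨ ¬F) ∨ ((x0 ∨ T) ∨ ¬x1)
  [1] T ∨ ((x0 ∨ T) ∨ ¬x1)
  [2] T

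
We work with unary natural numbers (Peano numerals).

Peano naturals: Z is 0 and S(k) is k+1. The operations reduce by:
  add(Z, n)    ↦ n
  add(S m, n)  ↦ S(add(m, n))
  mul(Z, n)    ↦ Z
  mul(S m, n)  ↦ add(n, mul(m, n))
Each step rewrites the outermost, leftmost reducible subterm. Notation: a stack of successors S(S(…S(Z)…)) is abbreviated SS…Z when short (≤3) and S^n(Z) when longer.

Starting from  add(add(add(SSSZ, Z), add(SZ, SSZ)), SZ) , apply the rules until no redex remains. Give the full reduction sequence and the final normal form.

Answer: normal form = S^7(Z)  (in 17 steps)

Derivation:
  start: add(add(add(SSSZ, Z), add(SZ, SSZ)), SZ)
  step 1: add(add(S(add(SSZ, Z)), add(SZ, SSZ)), SZ)
  step 2: add(S(add(add(SSZ, Z), add(SZ, SSZ))), SZ)
  step 3: S(add(add(add(SSZ, Z), add(SZ, SSZ)), SZ))
  step 4: S(add(add(S(add(SZ, Z)), add(SZ, SSZ)), SZ))
  step 5: S(add(S(add(add(SZ, Z), add(SZ, SSZ))), SZ))
  step 6: S(S(add(add(add(SZ, Z), add(SZ, SSZ)), SZ)))
  step 7: S(S(add(add(S(add(Z, Z)), add(SZ, SSZ)), SZ)))
  step 8: S(S(add(S(add(add(Z, Z), add(SZ, SSZ))), SZ)))
  step 9: S(S(S(add(add(add(Z, Z), add(SZ, SSZ)), SZ))))
  step 10: S(S(S(add(add(Z, add(SZ, SSZ)), SZ))))
  step 11: S(S(S(add(add(SZ, SSZ), SZ))))
  step 12: S(S(S(add(S(add(Z, SSZ)), SZ))))
  step 13: S(S(S(S(add(add(Z, SSZ), SZ)))))
  step 14: S(S(S(S(add(SSZ, SZ)))))
  step 15: S(S(S(S(S(add(SZ, SZ))))))
  step 16: S(S(S(S(S(S(add(Z, SZ)))))))
  step 17: S^7(Z)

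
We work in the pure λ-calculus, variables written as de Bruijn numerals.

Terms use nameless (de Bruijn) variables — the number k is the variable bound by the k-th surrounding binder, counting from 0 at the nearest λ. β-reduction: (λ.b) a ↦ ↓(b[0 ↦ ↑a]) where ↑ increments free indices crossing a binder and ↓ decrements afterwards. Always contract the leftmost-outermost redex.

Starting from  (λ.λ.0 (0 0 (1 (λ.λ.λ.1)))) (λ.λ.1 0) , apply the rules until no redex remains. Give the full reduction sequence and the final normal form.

  start: (λ.λ.0 (0 0 (1 (λ.λ.λ.1)))) (λ.λ.1 0)
  [1] λ.0 (0 0 ((λ.λ.1 0) (λ.λ.λ.1)))
  [2] λ.0 (0 0 (λ.(λ.λ.λ.1) 0))
  [3] λ.0 (0 0 (λ.λ.λ.1))

Answer: normal form = λ.0 (0 0 (λ.λ.λ.1))  (in 3 steps)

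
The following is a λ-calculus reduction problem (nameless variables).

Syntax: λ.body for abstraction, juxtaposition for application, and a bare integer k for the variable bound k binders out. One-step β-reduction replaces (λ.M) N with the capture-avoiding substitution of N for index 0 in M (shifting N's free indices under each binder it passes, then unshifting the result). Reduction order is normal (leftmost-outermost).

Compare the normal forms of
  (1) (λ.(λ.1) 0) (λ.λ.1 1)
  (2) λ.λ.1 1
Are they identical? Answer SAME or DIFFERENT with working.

Answer: SAME — A ⇓ λ.λ.1 1, B ⇓ λ.λ.1 1

Working:
Term A:
  start: (λ.(λ.1) 0) (λ.λ.1 1)
  →1  (λ.λ.λ.1 1) (λ.λ.1 1)
  →2  λ.λ.1 1

Term B:
  start: λ.λ.1 1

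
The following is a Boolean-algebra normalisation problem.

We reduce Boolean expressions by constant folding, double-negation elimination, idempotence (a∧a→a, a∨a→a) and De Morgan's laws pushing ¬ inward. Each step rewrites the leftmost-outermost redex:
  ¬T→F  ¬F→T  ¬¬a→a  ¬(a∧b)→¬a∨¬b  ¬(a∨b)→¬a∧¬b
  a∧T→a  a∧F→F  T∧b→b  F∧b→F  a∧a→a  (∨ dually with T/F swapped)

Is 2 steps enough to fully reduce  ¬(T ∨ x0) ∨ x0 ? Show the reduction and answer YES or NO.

Answer: NO — after 2 steps the term is (F ∧ ¬x0) ∨ x0, not yet normal

Working:
  start: ¬(T ∨ x0) ∨ x0
  step 1: (¬T ∧ ¬x0) ∨ x0
  step 2: (F ∧ ¬x0) ∨ x0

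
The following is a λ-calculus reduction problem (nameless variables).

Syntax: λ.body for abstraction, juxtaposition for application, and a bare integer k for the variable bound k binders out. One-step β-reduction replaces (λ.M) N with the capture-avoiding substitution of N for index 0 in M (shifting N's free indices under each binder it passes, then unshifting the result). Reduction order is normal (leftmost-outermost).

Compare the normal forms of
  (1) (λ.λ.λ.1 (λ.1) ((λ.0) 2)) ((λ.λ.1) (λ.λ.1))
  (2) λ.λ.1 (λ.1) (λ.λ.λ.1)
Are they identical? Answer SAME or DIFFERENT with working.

Term A:
  start: (λ.λ.λ.1 (λ.1) ((λ.0) 2)) ((λ.λ.1) (λ.λ.1))
  [1] λ.λ.1 (λ.1) ((λ.0) ((λ.λ.1) (λ.λ.1)))
  [2] λ.λ.1 (λ.1) ((λ.λ.1) (λ.λ.1))
  [3] λ.λ.1 (λ.1) (λ.λ.λ.1)

Term B:
  start: λ.λ.1 (λ.1) (λ.λ.λ.1)

Answer: SAME — A ⇓ λ.λ.1 (λ.1) (λ.λ.λ.1), B ⇓ λ.λ.1 (λ.1) (λ.λ.λ.1)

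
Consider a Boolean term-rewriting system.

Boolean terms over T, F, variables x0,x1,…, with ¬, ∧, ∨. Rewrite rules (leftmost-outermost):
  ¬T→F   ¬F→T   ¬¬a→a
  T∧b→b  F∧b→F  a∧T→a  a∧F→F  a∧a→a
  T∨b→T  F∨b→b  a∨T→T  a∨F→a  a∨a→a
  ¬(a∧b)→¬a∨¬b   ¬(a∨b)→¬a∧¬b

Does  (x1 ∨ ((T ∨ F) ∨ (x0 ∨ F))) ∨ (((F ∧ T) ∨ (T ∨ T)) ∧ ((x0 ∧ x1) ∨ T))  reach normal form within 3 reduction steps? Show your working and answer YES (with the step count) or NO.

  start: (x1 ∨ ((T ∨ F) ∨ (x0 ∨ F))) ∨ (((F ∧ T) ∨ (T ∨ T)) ∧ ((x0 ∧ x1) ∨ T))
  →1  (x1 ∨ (T ∨ (x0 ∨ F))) ∨ (((F ∧ T) ∨ (T ∨ T)) ∧ ((x0 ∧ x1) ∨ T))
  →2  (x1 ∨ T) ∨ (((F ∧ T) ∨ (T ∨ T)) ∧ ((x0 ∧ x1) ∨ T))
  →3  T ∨ (((F ∧ T) ∨ (T ∨ T)) ∧ ((x0 ∧ x1) ∨ T))

Answer: NO — after 3 steps the term is T ∨ (((F ∧ T) ∨ (T ∨ T)) ∧ ((x0 ∧ x1) ∨ T)), not yet normal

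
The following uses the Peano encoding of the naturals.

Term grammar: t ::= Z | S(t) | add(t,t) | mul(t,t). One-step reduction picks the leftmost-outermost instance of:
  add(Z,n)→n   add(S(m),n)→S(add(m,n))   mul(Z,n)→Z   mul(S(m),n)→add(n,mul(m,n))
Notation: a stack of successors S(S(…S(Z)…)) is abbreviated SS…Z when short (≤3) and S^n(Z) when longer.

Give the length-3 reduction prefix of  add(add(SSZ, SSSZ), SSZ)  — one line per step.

  start: add(add(SSZ, SSSZ), SSZ)
  step 1: add(S(add(SZ, SSSZ)), SSZ)
  step 2: S(add(add(SZ, SSSZ), SSZ))
  step 3: S(add(S(add(Z, SSSZ)), SSZ))

Answer: after 3 steps: S(add(S(add(Z, SSSZ)), SSZ))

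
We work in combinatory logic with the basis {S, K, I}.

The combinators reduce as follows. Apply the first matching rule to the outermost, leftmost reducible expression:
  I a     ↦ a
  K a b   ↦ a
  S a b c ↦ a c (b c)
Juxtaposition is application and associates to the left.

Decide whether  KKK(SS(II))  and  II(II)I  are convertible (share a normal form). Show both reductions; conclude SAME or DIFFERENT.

Term A:
  start: KKK(SS(II))
  →1  K(SS(II))
  →2  K(SSI)

Term B:
  start: II(II)I
  →1  I(II)I
  →2  III
  →3  II
  →4  I

Answer: DIFFERENT — A ⇓ K(SSI), B ⇓ I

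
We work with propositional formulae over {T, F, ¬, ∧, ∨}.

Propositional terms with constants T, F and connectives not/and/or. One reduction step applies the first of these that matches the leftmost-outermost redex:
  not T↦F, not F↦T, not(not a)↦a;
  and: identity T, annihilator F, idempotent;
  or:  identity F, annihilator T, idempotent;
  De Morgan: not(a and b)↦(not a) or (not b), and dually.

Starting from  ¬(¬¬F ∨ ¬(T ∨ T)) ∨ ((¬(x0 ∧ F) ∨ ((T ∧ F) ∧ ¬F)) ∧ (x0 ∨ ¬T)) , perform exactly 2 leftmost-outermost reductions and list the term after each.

Answer: after 2 steps: (¬F ∧ ¬¬(T ∨ T)) ∨ ((¬(x0 ∧ F) ∨ ((T ∧ F) ∧ ¬F)) ∧ (x0 ∨ ¬T))

Working:
  start: ¬(¬¬F ∨ ¬(T ∨ T)) ∨ ((¬(x0 ∧ F) ∨ ((T ∧ F) ∧ ¬F)) ∧ (x0 ∨ ¬T))
  step 1: (¬¬¬F ∧ ¬¬(T ∨ T)) ∨ ((¬(x0 ∧ F) ∨ ((T ∧ F) ∧ ¬F)) ∧ (x0 ∨ ¬T))
  step 2: (¬F ∧ ¬¬(T ∨ T)) ∨ ((¬(x0 ∧ F) ∨ ((T ∧ F) ∧ ¬F)) ∧ (x0 ∨ ¬T))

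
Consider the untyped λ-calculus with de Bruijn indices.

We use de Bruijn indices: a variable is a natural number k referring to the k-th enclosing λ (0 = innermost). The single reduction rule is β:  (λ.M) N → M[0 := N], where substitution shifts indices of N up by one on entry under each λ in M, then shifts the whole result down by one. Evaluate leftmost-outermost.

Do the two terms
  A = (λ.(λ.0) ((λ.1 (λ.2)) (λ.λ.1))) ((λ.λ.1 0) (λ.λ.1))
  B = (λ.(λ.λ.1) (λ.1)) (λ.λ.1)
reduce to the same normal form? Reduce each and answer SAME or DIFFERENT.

Answer: SAME — A ⇓ λ.λ.λ.λ.1, B ⇓ λ.λ.λ.λ.1

Derivation:
Term A:
  start: (λ.(λ.0) ((λ.1 (λ.2)) (λ.λ.1))) ((λ.λ.1 0) (λ.λ.1))
  step 1: (λ.0) ((λ.(λ.λ.1 0) (λ.λ.1) (λ.(λ.λ.1 0) (λ.λ.1))) (λ.λ.1))
  step 2: (λ.(λ.λ.1 0) (λ.λ.1) (λ.(λ.λ.1 0) (λ.λ.1))) (λ.λ.1)
  step 3: (λ.λ.1 0) (λ.λ.1) (λ.(λ.λ.1 0) (λ.λ.1))
  step 4: (λ.(λ.λ.1) 0) (λ.(λ.λ.1 0) (λ.λ.1))
  step 5: (λ.λ.1) (λ.(λ.λ.1 0) (λ.λ.1))
  step 6: λ.λ.(λ.λ.1 0) (λ.λ.1)
  step 7: λ.λ.λ.(λ.λ.1) 0
  step 8: λ.λ.λ.λ.1

Term B:
  start: (λ.(λ.λ.1) (λ.1)) (λ.λ.1)
  step 1: (λ.λ.1) (λ.λ.λ.1)
  step 2: λ.λ.λ.λ.1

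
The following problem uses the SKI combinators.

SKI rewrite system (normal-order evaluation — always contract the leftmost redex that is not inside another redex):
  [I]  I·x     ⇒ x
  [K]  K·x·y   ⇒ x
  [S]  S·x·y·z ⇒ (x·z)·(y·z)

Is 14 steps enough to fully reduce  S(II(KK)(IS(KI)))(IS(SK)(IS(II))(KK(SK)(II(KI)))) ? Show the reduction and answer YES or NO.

  start: S(II(KK)(IS(KI)))(IS(SK)(IS(II))(KK(SK)(II(KI))))
  [1] S(I(KK)(IS(KI)))(IS(SK)(IS(II))(KK(SK)(II(KI))))
  [2] S(KK(IS(KI)))(IS(SK)(IS(II))(KK(SK)(II(KI))))
  [3] SK(IS(SK)(IS(II))(KK(SK)(II(KI))))
  [4] SK(S(SK)(IS(II))(KK(SK)(II(KI))))
  [5] SK(SK(KK(SK)(II(KI)))(IS(II)(KK(SK)(II(KI)))))
  [6] SK(K(IS(II)(KK(SK)(II(KI))))(KK(SK)(II(KI))(IS(II)(KK(SK)(II(KI))))))
  [7] SK(IS(II)(KK(SK)(II(KI))))
  [8] SK(S(II)(KK(SK)(II(KI))))
  [9] SK(SI(KK(SK)(II(KI))))
  [10] SK(SI(K(II(KI))))
  [11] SK(SI(K(I(KI))))
  [12] SK(SI(K(KI)))

Answer: YES — reaches normal form SK(SI(K(KI))) in 12 ≤ 14 steps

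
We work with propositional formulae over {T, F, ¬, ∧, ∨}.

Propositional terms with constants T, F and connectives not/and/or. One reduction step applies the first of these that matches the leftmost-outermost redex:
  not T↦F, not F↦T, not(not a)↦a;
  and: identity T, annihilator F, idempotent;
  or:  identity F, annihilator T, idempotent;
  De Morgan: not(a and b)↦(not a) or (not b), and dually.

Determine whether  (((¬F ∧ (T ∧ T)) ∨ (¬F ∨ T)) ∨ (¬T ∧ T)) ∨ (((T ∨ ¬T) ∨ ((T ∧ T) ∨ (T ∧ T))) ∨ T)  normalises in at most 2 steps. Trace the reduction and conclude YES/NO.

Answer: NO — after 2 steps the term is (((T ∧ T) ∨ (¬F ∨ T)) ∨ (¬T ∧ T)) ∨ (((T ∨ ¬T) ∨ ((T ∧ T) ∨ (T ∧ T))) ∨ T), not yet normal

Reduction:
  start: (((¬F ∧ (T ∧ T)) ∨ (¬F ∨ T)) ∨ (¬T ∧ T)) ∨ (((T ∨ ¬T) ∨ ((T ∧ T) ∨ (T ∧ T))) ∨ T)
  →1  (((T ∧ (T ∧ T)) ∨ (¬F ∨ T)) ∨ (¬T ∧ T)) ∨ (((T ∨ ¬T) ∨ ((T ∧ T) ∨ (T ∧ T))) ∨ T)
  →2  (((T ∧ T) ∨ (¬F ∨ T)) ∨ (¬T ∧ T)) ∨ (((T ∨ ¬T) ∨ ((T ∧ T) ∨ (T ∧ T))) ∨ T)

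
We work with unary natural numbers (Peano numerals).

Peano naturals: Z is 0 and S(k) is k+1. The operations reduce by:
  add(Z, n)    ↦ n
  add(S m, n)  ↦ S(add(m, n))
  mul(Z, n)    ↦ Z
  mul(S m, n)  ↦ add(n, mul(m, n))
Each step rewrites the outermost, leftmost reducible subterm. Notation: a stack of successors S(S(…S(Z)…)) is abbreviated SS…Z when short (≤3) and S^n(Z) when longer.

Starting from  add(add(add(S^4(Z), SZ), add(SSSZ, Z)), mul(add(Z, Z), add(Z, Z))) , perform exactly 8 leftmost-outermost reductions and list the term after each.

  start: add(add(add(S^4(Z), SZ), add(SSSZ, Z)), mul(add(Z, Z), add(Z, Z)))
  [1] add(add(S(add(SSSZ, SZ)), add(SSSZ, Z)), mul(add(Z, Z), add(Z, Z)))
  [2] add(S(add(add(SSSZ, SZ), add(SSSZ, Z))), mul(add(Z, Z), add(Z, Z)))
  [3] S(add(add(add(SSSZ, SZ), add(SSSZ, Z)), mul(add(Z, Z), add(Z, Z))))
  [4] S(add(add(S(add(SSZ, SZ)), add(SSSZ, Z)), mul(add(Z, Z), add(Z, Z))))
  [5] S(add(S(add(add(SSZ, SZ), add(SSSZ, Z))), mul(add(Z, Z), add(Z, Z))))
  [6] S(S(add(add(add(SSZ, SZ), add(SSSZ, Z)), mul(add(Z, Z), add(Z, Z)))))
  [7] S(S(add(add(S(add(SZ, SZ)), add(SSSZ, Z)), mul(add(Z, Z), add(Z, Z)))))
  [8] S(S(add(S(add(add(SZ, SZ), add(SSSZ, Z))), mul(add(Z, Z), add(Z, Z)))))

Answer: after 8 steps: S(S(add(S(add(add(SZ, SZ), add(SSSZ, Z))), mul(add(Z, Z), add(Z, Z)))))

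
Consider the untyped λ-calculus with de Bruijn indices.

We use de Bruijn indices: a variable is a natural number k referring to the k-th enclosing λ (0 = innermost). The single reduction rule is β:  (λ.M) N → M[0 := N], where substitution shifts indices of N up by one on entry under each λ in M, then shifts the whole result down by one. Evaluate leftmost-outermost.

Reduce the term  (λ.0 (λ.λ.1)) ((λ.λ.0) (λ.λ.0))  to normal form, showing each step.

Answer: normal form = λ.λ.1  (in 3 steps)

Reduction:
  start: (λ.0 (λ.λ.1)) ((λ.λ.0) (λ.λ.0))
  step 1: (λ.λ.0) (λ.λ.0) (λ.λ.1)
  step 2: (λ.0) (λ.λ.1)
  step 3: λ.λ.1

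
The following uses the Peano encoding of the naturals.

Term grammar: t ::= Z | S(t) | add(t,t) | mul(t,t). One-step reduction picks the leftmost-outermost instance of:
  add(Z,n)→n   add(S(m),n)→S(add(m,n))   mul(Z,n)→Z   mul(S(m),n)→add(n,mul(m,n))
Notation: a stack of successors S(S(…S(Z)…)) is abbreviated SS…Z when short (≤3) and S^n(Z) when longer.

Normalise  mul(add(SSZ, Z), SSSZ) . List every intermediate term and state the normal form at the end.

Answer: normal form = S^6(Z)  (in 14 steps)

Working:
  start: mul(add(SSZ, Z), SSSZ)
  [1] mul(S(add(SZ, Z)), SSSZ)
  [2] add(SSSZ, mul(add(SZ, Z), SSSZ))
  [3] S(add(SSZ, mul(add(SZ, Z), SSSZ)))
  [4] S(S(add(SZ, mul(add(SZ, Z), SSSZ))))
  [5] S(S(S(add(Z, mul(add(SZ, Z), SSSZ)))))
  [6] S(S(S(mul(add(SZ, Z), SSSZ))))
  [7] S(S(S(mul(S(add(Z, Z)), SSSZ))))
  [8] S(S(S(add(SSSZ, mul(add(Z, Z), SSSZ)))))
  [9] S(S(S(S(add(SSZ, mul(add(Z, Z), SSSZ))))))
  [10] S(S(S(S(S(add(SZ, mul(add(Z, Z), SSSZ)))))))
  [11] S(S(S(S(S(S(add(Z, mul(add(Z, Z), SSSZ))))))))
  [12] S(S(S(S(S(S(mul(add(Z, Z), SSSZ)))))))
  [13] S(S(S(S(S(S(mul(Z, SSSZ)))))))
  [14] S^6(Z)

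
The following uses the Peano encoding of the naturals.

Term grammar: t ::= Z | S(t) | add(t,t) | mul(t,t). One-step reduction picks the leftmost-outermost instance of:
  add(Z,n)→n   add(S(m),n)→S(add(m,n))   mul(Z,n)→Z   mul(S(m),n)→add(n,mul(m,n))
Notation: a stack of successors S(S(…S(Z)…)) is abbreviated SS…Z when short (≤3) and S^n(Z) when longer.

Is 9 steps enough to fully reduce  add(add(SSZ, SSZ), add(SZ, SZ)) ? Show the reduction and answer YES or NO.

  start: add(add(SSZ, SSZ), add(SZ, SZ))
  →1  add(S(add(SZ, SSZ)), add(SZ, SZ))
  →2  S(add(add(SZ, SSZ), add(SZ, SZ)))
  →3  S(add(S(add(Z, SSZ)), add(SZ, SZ)))
  →4  S(S(add(add(Z, SSZ), add(SZ, SZ))))
  →5  S(S(add(SSZ, add(SZ, SZ))))
  →6  S(S(S(add(SZ, add(SZ, SZ)))))
  →7  S(S(S(S(add(Z, add(SZ, SZ))))))
  →8  S(S(S(S(add(SZ, SZ)))))
  →9  S(S(S(S(S(add(Z, SZ))))))

Answer: NO — after 9 steps the term is S(S(S(S(S(add(Z, SZ)))))), not yet normal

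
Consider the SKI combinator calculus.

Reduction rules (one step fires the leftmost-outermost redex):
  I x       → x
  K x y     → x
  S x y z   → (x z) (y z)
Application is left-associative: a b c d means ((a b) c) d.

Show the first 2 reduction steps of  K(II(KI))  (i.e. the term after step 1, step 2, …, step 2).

Answer: after 2 steps: K(KI)

Reduction:
  start: K(II(KI))
  step 1: K(I(KI))
  step 2: K(KI)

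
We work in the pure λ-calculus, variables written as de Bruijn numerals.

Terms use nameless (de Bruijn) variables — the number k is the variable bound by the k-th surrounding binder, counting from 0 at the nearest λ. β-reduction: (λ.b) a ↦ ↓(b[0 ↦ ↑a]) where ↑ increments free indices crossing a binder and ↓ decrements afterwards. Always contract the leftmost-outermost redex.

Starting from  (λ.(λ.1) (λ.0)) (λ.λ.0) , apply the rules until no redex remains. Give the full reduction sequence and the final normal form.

  start: (λ.(λ.1) (λ.0)) (λ.λ.0)
  [1] (λ.λ.λ.0) (λ.0)
  [2] λ.λ.0

Answer: normal form = λ.λ.0  (in 2 steps)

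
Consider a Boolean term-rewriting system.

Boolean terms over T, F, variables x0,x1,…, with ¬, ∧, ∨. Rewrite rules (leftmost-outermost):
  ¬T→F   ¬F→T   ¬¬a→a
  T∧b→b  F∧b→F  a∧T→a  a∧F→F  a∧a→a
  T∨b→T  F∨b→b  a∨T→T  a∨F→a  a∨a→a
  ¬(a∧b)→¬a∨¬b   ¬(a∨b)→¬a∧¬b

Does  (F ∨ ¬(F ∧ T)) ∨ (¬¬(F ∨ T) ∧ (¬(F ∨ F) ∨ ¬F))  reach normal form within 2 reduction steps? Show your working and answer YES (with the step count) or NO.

Answer: NO — after 2 steps the term is (¬F ∨ ¬T) ∨ (¬¬(F ∨ T) ∧ (¬(F ∨ F) ∨ ¬F)), not yet normal

Derivation:
  start: (F ∨ ¬(F ∧ T)) ∨ (¬¬(F ∨ T) ∧ (¬(F ∨ F) ∨ ¬F))
  [1] ¬(F ∧ T) ∨ (¬¬(F ∨ T) ∧ (¬(F ∨ F) ∨ ¬F))
  [2] (¬F ∨ ¬T) ∨ (¬¬(F ∨ T) ∧ (¬(F ∨ F) ∨ ¬F))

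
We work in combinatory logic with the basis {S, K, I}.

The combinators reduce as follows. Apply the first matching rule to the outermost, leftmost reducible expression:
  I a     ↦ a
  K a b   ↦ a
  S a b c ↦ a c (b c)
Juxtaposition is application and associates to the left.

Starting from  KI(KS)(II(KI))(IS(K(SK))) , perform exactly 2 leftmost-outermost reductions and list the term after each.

  start: KI(KS)(II(KI))(IS(K(SK)))
  step 1: I(II(KI))(IS(K(SK)))
  step 2: II(KI)(IS(K(SK)))

Answer: after 2 steps: II(KI)(IS(K(SK)))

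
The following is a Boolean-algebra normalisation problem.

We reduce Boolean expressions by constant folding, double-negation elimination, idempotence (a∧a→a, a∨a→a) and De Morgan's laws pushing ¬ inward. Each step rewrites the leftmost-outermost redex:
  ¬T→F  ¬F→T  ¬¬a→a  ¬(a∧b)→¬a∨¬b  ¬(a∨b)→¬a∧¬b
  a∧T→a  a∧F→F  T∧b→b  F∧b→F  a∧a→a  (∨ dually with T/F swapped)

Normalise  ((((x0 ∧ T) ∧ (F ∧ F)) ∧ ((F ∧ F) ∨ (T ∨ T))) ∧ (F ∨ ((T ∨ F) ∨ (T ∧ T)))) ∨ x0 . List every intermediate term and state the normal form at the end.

  start: ((((x0 ∧ T) ∧ (F ∧ F)) ∧ ((F ∧ F) ∨ (T ∨ T))) ∧ (F ∨ ((T ∨ F) ∨ (T ∧ T)))) ∨ x0
  [1] (((x0 ∧ (F ∧ F)) ∧ ((F ∧ F) ∨ (T ∨ T))) ∧ (F ∨ ((T ∨ F) ∨ (T ∧ T)))) ∨ x0
  [2] (((x0 ∧ F) ∧ ((F ∧ F) ∨ (T ∨ T))) ∧ (F ∨ ((T ∨ F) ∨ (T ∧ T)))) ∨ x0
  [3] ((F ∧ ((F ∧ F) ∨ (T ∨ T))) ∧ (F ∨ ((T ∨ F) ∨ (T ∧ T)))) ∨ x0
  [4] (F ∧ (F ∨ ((T ∨ F) ∨ (T ∧ T)))) ∨ x0
  [5] F ∨ x0
  [6] x0

Answer: normal form = x0  (in 6 steps)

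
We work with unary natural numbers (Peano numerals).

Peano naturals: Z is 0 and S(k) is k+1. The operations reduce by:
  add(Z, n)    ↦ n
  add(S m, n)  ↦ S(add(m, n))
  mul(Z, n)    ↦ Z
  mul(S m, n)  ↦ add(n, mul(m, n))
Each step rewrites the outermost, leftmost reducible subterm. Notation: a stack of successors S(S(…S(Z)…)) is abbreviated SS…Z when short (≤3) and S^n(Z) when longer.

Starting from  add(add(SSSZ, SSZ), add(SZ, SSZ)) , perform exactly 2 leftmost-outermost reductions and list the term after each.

  start: add(add(SSSZ, SSZ), add(SZ, SSZ))
  step 1: add(S(add(SSZ, SSZ)), add(SZ, SSZ))
  step 2: S(add(add(SSZ, SSZ), add(SZ, SSZ)))

Answer: after 2 steps: S(add(add(SSZ, SSZ), add(SZ, SSZ)))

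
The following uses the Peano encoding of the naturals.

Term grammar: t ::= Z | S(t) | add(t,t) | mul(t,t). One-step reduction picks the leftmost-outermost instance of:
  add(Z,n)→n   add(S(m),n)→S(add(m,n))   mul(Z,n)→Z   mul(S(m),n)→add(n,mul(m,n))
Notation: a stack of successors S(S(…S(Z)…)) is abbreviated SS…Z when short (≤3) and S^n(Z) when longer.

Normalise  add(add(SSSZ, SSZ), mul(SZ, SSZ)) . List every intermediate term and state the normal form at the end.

Answer: normal form = S^7(Z)  (in 15 steps)

Derivation:
  start: add(add(SSSZ, SSZ), mul(SZ, SSZ))
  [1] add(S(add(SSZ, SSZ)), mul(SZ, SSZ))
  [2] S(add(add(SSZ, SSZ), mul(SZ, SSZ)))
  [3] S(add(S(add(SZ, SSZ)), mul(SZ, SSZ)))
  [4] S(S(add(add(SZ, SSZ), mul(SZ, SSZ))))
  [5] S(S(add(S(add(Z, SSZ)), mul(SZ, SSZ))))
  [6] S(S(S(add(add(Z, SSZ), mul(SZ, SSZ)))))
  [7] S(S(S(add(SSZ, mul(SZ, SSZ)))))
  [8] S(S(S(S(add(SZ, mul(SZ, SSZ))))))
  [9] S(S(S(S(S(add(Z, mul(SZ, SSZ)))))))
  [10] S(S(S(S(S(mul(SZ, SSZ))))))
  [11] S(S(S(S(S(add(SSZ, mul(Z, SSZ)))))))
  [12] S(S(S(S(S(S(add(SZ, mul(Z, SSZ))))))))
  [13] S(S(S(S(S(S(S(add(Z, mul(Z, SSZ)))))))))
  [14] S(S(S(S(S(S(S(mul(Z, SSZ))))))))
  [15] S^7(Z)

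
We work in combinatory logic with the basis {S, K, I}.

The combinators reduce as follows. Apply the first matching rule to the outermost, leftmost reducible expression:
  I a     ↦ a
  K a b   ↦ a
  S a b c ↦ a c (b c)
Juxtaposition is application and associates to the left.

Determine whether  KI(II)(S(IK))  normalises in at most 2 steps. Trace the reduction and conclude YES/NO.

Answer: NO — after 2 steps the term is S(IK), not yet normal

Derivation:
  start: KI(II)(S(IK))
  [1] I(S(IK))
  [2] S(IK)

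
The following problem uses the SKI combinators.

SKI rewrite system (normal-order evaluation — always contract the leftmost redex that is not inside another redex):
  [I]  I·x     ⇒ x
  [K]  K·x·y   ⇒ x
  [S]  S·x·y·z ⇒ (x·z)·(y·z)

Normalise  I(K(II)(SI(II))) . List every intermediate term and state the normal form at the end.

Answer: normal form = I  (in 3 steps)

Derivation:
  start: I(K(II)(SI(II)))
  →1  K(II)(SI(II))
  →2  II
  →3  I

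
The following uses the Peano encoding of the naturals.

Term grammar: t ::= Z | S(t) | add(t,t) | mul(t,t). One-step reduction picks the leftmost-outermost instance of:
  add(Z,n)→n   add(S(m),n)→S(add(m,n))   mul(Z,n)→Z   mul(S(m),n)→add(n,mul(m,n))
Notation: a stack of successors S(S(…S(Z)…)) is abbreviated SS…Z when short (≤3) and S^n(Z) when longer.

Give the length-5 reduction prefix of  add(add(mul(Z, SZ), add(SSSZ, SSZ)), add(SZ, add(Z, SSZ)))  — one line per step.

Answer: after 5 steps: S(add(S(add(SZ, SSZ)), add(SZ, add(Z, SSZ))))

Reduction:
  start: add(add(mul(Z, SZ), add(SSSZ, SSZ)), add(SZ, add(Z, SSZ)))
  →1  add(add(Z, add(SSSZ, SSZ)), add(SZ, add(Z, SSZ)))
  →2  add(add(SSSZ, SSZ), add(SZ, add(Z, SSZ)))
  →3  add(S(add(SSZ, SSZ)), add(SZ, add(Z, SSZ)))
  →4  S(add(add(SSZ, SSZ), add(SZ, add(Z, SSZ))))
  →5  S(add(S(add(SZ, SSZ)), add(SZ, add(Z, SSZ))))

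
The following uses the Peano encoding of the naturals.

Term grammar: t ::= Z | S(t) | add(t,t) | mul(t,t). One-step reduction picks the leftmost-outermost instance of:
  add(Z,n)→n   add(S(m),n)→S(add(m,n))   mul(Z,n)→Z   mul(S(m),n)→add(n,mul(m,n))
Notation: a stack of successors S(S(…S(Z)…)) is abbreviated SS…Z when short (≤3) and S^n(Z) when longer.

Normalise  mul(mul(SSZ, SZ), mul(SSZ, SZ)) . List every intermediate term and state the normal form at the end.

Answer: normal form = S^4(Z)  (in 30 steps)

Working:
  start: mul(mul(SSZ, SZ), mul(SSZ, SZ))
  →1  mul(add(SZ, mul(SZ, SZ)), mul(SSZ, SZ))
  →2  mul(S(add(Z, mul(SZ, SZ))), mul(SSZ, SZ))
  →3  add(mul(SSZ, SZ), mul(add(Z, mul(SZ, SZ)), mul(SSZ, SZ)))
  →4  add(add(SZ, mul(SZ, SZ)), mul(add(Z, mul(SZ, SZ)), mul(SSZ, SZ)))
  →5  add(S(add(Z, mul(SZ, SZ))), mul(add(Z, mul(SZ, SZ)), mul(SSZ, SZ)))
  →6  S(add(add(Z, mul(SZ, SZ)), mul(add(Z, mul(SZ, SZ)), mul(SSZ, SZ))))
  →7  S(add(mul(SZ, SZ), mul(add(Z, mul(SZ, SZ)), mul(SSZ, SZ))))
  →8  S(add(add(SZ, mul(Z, SZ)), mul(add(Z, mul(SZ, SZ)), mul(SSZ, SZ))))
  →9  S(add(S(add(Z, mul(Z, SZ))), mul(add(Z, mul(SZ, SZ)), mul(SSZ, SZ))))
  →10  S(S(add(add(Z, mul(Z, SZ)), mul(add(Z, mul(SZ, SZ)), mul(SSZ, SZ)))))
  →11  S(S(add(mul(Z, SZ), mul(add(Z, mul(SZ, SZ)), mul(SSZ, SZ)))))
  →12  S(S(add(Z, mul(add(Z, mul(SZ, SZ)), mul(SSZ, SZ)))))
  →13  S(S(mul(add(Z, mul(SZ, SZ)), mul(SSZ, SZ))))
  →14  S(S(mul(mul(SZ, SZ), mul(SSZ, SZ))))
  →15  S(S(mul(add(SZ, mul(Z, SZ)), mul(SSZ, SZ))))
  →16  S(S(mul(S(add(Z, mul(Z, SZ))), mul(SSZ, SZ))))
  →17  S(S(add(mul(SSZ, SZ), mul(add(Z, mul(Z, SZ)), mul(SSZ, SZ)))))
  →18  S(S(add(add(SZ, mul(SZ, SZ)), mul(add(Z, mul(Z, SZ)), mul(SSZ, SZ)))))
  →19  S(S(add(S(add(Z, mul(SZ, SZ))), mul(add(Z, mul(Z, SZ)), mul(SSZ, SZ)))))
  →20  S(S(S(add(add(Z, mul(SZ, SZ)), mul(add(Z, mul(Z, SZ)), mul(SSZ, SZ))))))
  →21  S(S(S(add(mul(SZ, SZ), mul(add(Z, mul(Z, SZ)), mul(SSZ, SZ))))))
  →22  S(S(S(add(add(SZ, mul(Z, SZ)), mul(add(Z, mul(Z, SZ)), mul(SSZ, SZ))))))
  →23  S(S(S(add(S(add(Z, mul(Z, SZ))), mul(add(Z, mul(Z, SZ)), mul(SSZ, SZ))))))
  →24  S(S(S(S(add(add(Z, mul(Z, SZ)), mul(add(Z, mul(Z, SZ)), mul(SSZ, SZ)))))))
  →25  S(S(S(S(add(mul(Z, SZ), mul(add(Z, mul(Z, SZ)), mul(SSZ, SZ)))))))
  →26  S(S(S(S(add(Z, mul(add(Z, mul(Z, SZ)), mul(SSZ, SZ)))))))
  →27  S(S(S(S(mul(add(Z, mul(Z, SZ)), mul(SSZ, SZ))))))
  →28  S(S(S(S(mul(mul(Z, SZ), mul(SSZ, SZ))))))
  →29  S(S(S(S(mul(Z, mul(SSZ, SZ))))))
  →30  S^4(Z)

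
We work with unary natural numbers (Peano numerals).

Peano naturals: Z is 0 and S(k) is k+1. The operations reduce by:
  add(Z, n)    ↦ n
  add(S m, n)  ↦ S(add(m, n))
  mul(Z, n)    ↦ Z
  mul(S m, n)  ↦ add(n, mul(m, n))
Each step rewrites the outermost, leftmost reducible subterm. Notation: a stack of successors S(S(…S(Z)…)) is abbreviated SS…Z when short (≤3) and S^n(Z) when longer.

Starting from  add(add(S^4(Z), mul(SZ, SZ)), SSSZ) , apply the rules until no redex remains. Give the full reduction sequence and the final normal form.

  start: add(add(S^4(Z), mul(SZ, SZ)), SSSZ)
  →1  add(S(add(SSSZ, mul(SZ, SZ))), SSSZ)
  →2  S(add(add(SSSZ, mul(SZ, SZ)), SSSZ))
  →3  S(add(S(add(SSZ, mul(SZ, SZ))), SSSZ))
  →4  S(S(add(add(SSZ, mul(SZ, SZ)), SSSZ)))
  →5  S(S(add(S(add(SZ, mul(SZ, SZ))), SSSZ)))
  →6  S(S(S(add(add(SZ, mul(SZ, SZ)), SSSZ))))
  →7  S(S(S(add(S(add(Z, mul(SZ, SZ))), SSSZ))))
  →8  S(S(S(S(add(add(Z, mul(SZ, SZ)), SSSZ)))))
  →9  S(S(S(S(add(mul(SZ, SZ), SSSZ)))))
  →10  S(S(S(S(add(add(SZ, mul(Z, SZ)), SSSZ)))))
  →11  S(S(S(S(add(S(add(Z, mul(Z, SZ))), SSSZ)))))
  →12  S(S(S(S(S(add(add(Z, mul(Z, SZ)), SSSZ))))))
  →13  S(S(S(S(S(add(mul(Z, SZ), SSSZ))))))
  →14  S(S(S(S(S(add(Z, SSSZ))))))
  →15  S^8(Z)

Answer: normal form = S^8(Z)  (in 15 steps)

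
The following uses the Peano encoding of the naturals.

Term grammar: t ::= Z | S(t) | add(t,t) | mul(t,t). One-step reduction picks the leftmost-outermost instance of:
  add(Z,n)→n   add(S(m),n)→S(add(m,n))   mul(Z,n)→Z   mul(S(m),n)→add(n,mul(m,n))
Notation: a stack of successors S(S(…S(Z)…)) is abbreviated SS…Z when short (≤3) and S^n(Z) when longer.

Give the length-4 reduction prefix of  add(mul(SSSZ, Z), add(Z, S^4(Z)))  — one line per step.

  start: add(mul(SSSZ, Z), add(Z, S^4(Z)))
  →1  add(add(Z, mul(SSZ, Z)), add(Z, S^4(Z)))
  →2  add(mul(SSZ, Z), add(Z, S^4(Z)))
  →3  add(add(Z, mul(SZ, Z)), add(Z, S^4(Z)))
  →4  add(mul(SZ, Z), add(Z, S^4(Z)))

Answer: after 4 steps: add(mul(SZ, Z), add(Z, S^4(Z)))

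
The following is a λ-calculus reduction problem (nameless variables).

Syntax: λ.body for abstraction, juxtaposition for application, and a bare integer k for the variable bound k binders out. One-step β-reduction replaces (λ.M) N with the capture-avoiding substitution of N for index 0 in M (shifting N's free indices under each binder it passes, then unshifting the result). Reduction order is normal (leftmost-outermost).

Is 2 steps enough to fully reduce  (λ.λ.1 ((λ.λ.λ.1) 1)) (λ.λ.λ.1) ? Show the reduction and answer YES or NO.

Answer: YES — reaches normal form λ.λ.λ.1 in 2 ≤ 2 steps

Reduction:
  start: (λ.λ.1 ((λ.λ.λ.1) 1)) (λ.λ.λ.1)
  step 1: λ.(λ.λ.λ.1) ((λ.λ.λ.1) (λ.λ.λ.1))
  step 2: λ.λ.λ.1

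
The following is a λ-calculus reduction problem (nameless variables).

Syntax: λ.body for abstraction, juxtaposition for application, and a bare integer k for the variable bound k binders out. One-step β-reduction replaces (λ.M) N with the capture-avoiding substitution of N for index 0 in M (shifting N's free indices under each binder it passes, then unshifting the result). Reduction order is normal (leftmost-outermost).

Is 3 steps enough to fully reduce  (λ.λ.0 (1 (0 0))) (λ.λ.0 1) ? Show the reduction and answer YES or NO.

Answer: YES — reaches normal form λ.0 (λ.0 (1 1)) in 2 ≤ 3 steps

Reduction:
  start: (λ.λ.0 (1 (0 0))) (λ.λ.0 1)
  →1  λ.0 ((λ.λ.0 1) (0 0))
  →2  λ.0 (λ.0 (1 1))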